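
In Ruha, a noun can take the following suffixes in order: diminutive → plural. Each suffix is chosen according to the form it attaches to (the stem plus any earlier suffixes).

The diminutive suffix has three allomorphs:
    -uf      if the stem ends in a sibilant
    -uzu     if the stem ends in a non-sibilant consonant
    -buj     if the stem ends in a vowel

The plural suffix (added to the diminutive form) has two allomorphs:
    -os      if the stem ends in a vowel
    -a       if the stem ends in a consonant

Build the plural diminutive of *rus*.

The final sound of *rus* is /s/, which is a sibilant, so the diminutive suffix is -uf, giving *rusuf*.
Since the final sound of the diminutive form *rusuf* is /f/ (a consonant), it takes -a, giving *rusufa*.

rusufa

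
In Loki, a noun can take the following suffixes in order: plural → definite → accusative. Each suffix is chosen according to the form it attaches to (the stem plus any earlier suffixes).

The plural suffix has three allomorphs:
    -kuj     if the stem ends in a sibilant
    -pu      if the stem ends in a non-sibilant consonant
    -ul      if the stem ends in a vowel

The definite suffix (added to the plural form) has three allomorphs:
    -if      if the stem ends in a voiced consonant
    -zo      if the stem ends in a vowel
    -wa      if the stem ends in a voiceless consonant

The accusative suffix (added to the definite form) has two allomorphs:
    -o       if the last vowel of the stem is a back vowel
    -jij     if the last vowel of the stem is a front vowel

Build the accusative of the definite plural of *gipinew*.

gipinewpuzoo

Since the final sound of *gipinew* is /w/ (a non-sibilant consonant), it takes -pu, giving *gipinewpu*.
The plural form *gipinewpu* — final sound /u/ (a vowel) → -zo → *gipinewpuzo*.
The definite form *gipinewpuzo*: last vowel = /o/, a back vowel → -o → *gipinewpuzoo*.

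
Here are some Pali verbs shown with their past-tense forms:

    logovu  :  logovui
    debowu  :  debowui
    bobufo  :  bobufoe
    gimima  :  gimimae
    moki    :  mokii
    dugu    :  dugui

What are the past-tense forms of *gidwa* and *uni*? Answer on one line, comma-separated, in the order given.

Looking at the last vowel of each stem: -i when the last vowel of the stem is a high vowel (*logovu*, *debowu*, *moki*, *dugu*); -e when the last vowel of the stem is a non-high vowel (*bobufo*, *gimima*).
Since the last vowel of *gidwa* is /a/ (a non-high vowel), it takes -e, giving *gidwae*.
The last vowel of *uni* is /i/, which is a high vowel, so the suffix is -i, giving *unii*.

gidwae, unii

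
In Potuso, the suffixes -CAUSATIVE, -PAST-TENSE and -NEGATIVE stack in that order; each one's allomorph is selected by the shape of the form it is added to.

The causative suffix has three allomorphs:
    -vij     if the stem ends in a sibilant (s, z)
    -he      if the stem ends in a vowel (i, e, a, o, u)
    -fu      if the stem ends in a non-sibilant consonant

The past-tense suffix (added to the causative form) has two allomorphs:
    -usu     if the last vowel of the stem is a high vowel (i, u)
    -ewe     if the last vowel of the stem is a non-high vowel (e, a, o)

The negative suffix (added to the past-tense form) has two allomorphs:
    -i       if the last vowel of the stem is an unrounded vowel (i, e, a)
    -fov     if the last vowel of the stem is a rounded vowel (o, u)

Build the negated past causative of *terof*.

teroffuusufov

The final sound of *terof* is /f/, which is a non-sibilant consonant, so the causative suffix is -fu, giving *teroffu*.
The causative form *teroffu*: last vowel = /u/, a high vowel → -usu → *teroffuusu*.
The last vowel of the past-tense form *teroffuusu* is /u/, which is a rounded vowel, so the negative suffix is -fov, giving *teroffuusufov*.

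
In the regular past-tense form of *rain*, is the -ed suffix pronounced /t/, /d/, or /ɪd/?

The stem *rain* ends in a voiced sound other than /d/.
The -ed suffix is realized as /ɪd/ after /t, d/; as /t/ after other voiceless consonants; and as /d/ after other voiced sounds.
So -ed on *rain* is pronounced /d/.

/d/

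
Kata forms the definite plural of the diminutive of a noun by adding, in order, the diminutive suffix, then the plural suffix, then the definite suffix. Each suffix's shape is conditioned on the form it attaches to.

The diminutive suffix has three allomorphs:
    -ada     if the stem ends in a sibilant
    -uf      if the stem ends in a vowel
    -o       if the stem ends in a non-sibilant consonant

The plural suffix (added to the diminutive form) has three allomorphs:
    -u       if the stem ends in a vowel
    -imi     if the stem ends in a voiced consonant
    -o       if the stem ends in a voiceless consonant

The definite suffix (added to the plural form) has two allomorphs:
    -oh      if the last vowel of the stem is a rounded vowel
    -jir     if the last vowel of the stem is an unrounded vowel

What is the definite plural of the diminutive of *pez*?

pezadauoh

*pez* — final sound /z/ (a sibilant) → -ada → *pezada*.
The diminutive form *pezada* — final sound /a/ (a vowel) → -u → *pezadau*.
The plural form *pezadau* — last vowel /u/ (a rounded vowel) → -oh → *pezadauoh*.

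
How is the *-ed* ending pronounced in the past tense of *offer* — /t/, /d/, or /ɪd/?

The stem *offer* ends in a voiced sound other than /d/.
The -ed suffix is realized as /ɪd/ after /t, d/; as /t/ after other voiceless consonants; and as /d/ after other voiced sounds.
So -ed on *offer* is pronounced /d/.

/d/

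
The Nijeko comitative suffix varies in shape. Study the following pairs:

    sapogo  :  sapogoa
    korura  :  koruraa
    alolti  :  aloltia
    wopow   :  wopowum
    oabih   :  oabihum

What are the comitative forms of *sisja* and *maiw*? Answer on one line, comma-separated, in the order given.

The alternation tracks the final sound of the stem — -um when the stem ends in a consonant (*wopow*, *oabih*); -a when the stem ends in a vowel (*sapogo*, *korura*, *alolti*).
Since the final sound of *sisja* is /a/ (a vowel), it takes -a, giving *sisjaa*.
*maiw* — final sound /w/ (a consonant) → -um → *maiwum*.

sisjaa, maiwum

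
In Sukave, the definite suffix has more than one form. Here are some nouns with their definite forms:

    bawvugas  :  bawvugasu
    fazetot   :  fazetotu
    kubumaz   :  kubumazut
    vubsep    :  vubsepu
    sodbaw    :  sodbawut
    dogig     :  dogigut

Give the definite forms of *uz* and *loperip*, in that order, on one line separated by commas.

uzut, loperipu

The alternation tracks the final consonant of the stem — -u when the stem ends in a voiceless consonant (*bawvugas*, *fazetot*, *vubsep*); -ut when the stem ends in a voiced consonant (*kubumaz*, *sodbaw*, *dogig*).
The final consonant of *uz* is /z/, which is voiced, so the suffix is -ut, giving *uzut*.
Since the final consonant of *loperip* is /p/ (voiceless), it takes -u, giving *loperipu*.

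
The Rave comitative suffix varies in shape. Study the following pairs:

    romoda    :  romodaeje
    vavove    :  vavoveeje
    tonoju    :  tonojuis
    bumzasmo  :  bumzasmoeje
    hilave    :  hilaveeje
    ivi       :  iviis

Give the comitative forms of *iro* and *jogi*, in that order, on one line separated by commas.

iroeje, jogiis

The pattern is height harmony: -is when the last vowel of the stem is a high vowel (*tonoju*, *ivi*); -eje when the last vowel of the stem is a non-high vowel (*romoda*, *vavove*, *bumzasmo*, *hilave*).
The last vowel of *iro* is /o/, which is a non-high vowel, so the suffix is -eje, giving *iroeje*.
The last vowel of *jogi* is /i/, which is a high vowel, so the suffix is -is, giving *jogiis*.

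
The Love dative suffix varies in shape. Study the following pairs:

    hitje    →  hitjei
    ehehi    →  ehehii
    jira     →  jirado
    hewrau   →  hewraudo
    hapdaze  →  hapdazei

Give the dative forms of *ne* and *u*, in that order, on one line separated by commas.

The alternation tracks the last vowel of the stem — -i when the last vowel of the stem is a front vowel (*hitje*, *ehehi*, *hapdaze*); -do when the last vowel of the stem is a back vowel (*jira*, *hewrau*).
*ne* — last vowel /e/ (a front vowel) → -i → *nei*.
*u*: last vowel = /u/, a back vowel → -do → *udo*.

nei, udo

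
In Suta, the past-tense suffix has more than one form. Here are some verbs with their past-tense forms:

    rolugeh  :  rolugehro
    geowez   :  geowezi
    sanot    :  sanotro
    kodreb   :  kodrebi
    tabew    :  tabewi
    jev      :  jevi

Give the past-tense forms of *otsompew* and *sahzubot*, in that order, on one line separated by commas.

otsompewi, sahzubotro

The suffix is conditioned by the final consonant: -ro when the stem ends in a voiceless consonant (*rolugeh*, *sanot*); -i when the stem ends in a voiced consonant (*geowez*, *kodreb*, *tabew*, *jev*).
The final consonant of *otsompew* is /w/, which is voiced, so the suffix is -i, giving *otsompewi*.
The final consonant of *sahzubot* is /t/, which is voiceless, so the suffix is -ro, giving *sahzubotro*.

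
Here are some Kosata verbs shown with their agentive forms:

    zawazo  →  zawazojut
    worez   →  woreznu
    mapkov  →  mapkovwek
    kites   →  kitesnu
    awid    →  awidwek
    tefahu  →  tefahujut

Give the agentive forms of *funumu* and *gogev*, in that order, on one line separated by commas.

funumujut, gogevwek

The suffix is conditioned by the final sound: -nu when the stem ends in a sibilant (*worez*, *kites*); -wek when the stem ends in a non-sibilant consonant (*mapkov*, *awid*); -jut when the stem ends in a vowel (*zawazo*, *tefahu*).
*funumu* — final sound /u/ (a vowel) → -jut → *funumujut*.
*gogev* — final sound /v/ (a non-sibilant consonant) → -wek → *gogevwek*.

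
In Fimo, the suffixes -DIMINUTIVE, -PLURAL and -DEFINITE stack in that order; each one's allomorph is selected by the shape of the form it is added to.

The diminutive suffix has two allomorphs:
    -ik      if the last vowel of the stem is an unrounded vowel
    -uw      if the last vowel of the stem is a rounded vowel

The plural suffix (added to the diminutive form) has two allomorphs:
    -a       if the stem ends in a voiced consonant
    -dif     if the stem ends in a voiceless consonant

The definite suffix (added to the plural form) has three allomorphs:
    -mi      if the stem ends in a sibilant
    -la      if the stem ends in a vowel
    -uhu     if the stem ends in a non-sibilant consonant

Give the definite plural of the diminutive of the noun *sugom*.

sugomuwala

*sugom* — last vowel /o/ (a rounded vowel) → -uw → *sugomuw*.
The final consonant of the diminutive form *sugomuw* is /w/, which is voiced, so the plural suffix is -a, giving *sugomuwa*.
Since the final sound of the plural form *sugomuwa* is /a/ (a vowel), it takes -la, giving *sugomuwala*.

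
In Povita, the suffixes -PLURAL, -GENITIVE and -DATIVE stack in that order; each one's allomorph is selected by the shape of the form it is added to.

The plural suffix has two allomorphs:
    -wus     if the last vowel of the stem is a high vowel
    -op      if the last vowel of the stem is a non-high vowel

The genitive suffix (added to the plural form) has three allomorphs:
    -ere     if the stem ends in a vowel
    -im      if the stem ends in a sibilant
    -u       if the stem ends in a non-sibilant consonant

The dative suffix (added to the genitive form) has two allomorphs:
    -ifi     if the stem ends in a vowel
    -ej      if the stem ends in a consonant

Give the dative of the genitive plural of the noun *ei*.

eiwusimej

*ei*: last vowel = /i/, a high vowel → -wus → *eiwus*.
The final sound of the plural form *eiwus* is /s/, which is a sibilant, so the genitive suffix is -im, giving *eiwusim*.
The final sound of the genitive form *eiwusim* is /m/, which is a consonant, so the dative suffix is -ej, giving *eiwusimej*.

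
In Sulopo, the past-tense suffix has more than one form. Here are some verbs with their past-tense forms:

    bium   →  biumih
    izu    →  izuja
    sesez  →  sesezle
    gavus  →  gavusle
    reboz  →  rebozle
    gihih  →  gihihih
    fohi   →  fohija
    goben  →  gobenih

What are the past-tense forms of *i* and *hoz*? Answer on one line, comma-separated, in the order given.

ija, hozle

The pattern is sibilance of the final sound: -le when the stem ends in a sibilant (*sesez*, *gavus*, *reboz*); -ih when the stem ends in a non-sibilant consonant (*bium*, *gihih*, *goben*); -ja when the stem ends in a vowel (*izu*, *fohi*).
*i* — final sound /i/ (a vowel) → -ja → *ija*.
*hoz* — final sound /z/ (a sibilant) → -le → *hozle*.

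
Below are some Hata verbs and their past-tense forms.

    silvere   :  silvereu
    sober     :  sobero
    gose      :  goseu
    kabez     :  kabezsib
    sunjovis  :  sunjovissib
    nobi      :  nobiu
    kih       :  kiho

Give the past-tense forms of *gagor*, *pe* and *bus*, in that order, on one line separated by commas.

gagoro, peu, bussib

The alternation tracks the final sound of the stem — -sib when the stem ends in a sibilant (*kabez*, *sunjovis*); -o when the stem ends in a non-sibilant consonant (*sober*, *kih*); -u when the stem ends in a vowel (*silvere*, *gose*, *nobi*).
Since the final sound of *gagor* is /r/ (a non-sibilant consonant), it takes -o, giving *gagoro*.
*pe*: final sound = /e/, a vowel → -u → *peu*.
*bus* — final sound /s/ (a sibilant) → -sib → *bussib*.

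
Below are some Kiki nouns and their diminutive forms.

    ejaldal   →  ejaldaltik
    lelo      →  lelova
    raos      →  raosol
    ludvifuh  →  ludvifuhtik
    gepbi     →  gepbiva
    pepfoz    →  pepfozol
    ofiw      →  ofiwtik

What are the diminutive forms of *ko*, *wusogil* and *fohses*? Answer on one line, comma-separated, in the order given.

The suffix is conditioned by the final sound: -ol when the stem ends in a sibilant (*raos*, *pepfoz*); -tik when the stem ends in a non-sibilant consonant (*ejaldal*, *ludvifuh*, *ofiw*); -va when the stem ends in a vowel (*lelo*, *gepbi*).
Since the final sound of *ko* is /o/ (a vowel), it takes -va, giving *kova*.
*wusogil* — final sound /l/ (a non-sibilant consonant) → -tik → *wusogiltik*.
*fohses*: final sound = /s/, a sibilant → -ol → *fohsesol*.

kova, wusogiltik, fohsesol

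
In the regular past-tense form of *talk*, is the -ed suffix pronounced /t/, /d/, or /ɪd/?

The stem *talk* ends in a voiceless consonant other than /t/.
The -ed suffix is realized as /ɪd/ after /t, d/; as /t/ after other voiceless consonants; and as /d/ after other voiced sounds.
So -ed on *talk* is pronounced /t/.

/t/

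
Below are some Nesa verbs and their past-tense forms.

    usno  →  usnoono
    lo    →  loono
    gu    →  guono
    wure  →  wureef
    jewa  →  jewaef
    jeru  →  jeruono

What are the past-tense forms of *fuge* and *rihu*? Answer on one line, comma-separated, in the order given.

fugeef, rihuono

The alternation tracks the last vowel of the stem — -ono when the last vowel of the stem is a rounded vowel (*usno*, *lo*, *gu*, *jeru*); -ef when the last vowel of the stem is an unrounded vowel (*wure*, *jewa*).
*fuge*: last vowel = /e/, an unrounded vowel → -ef → *fugeef*.
The last vowel of *rihu* is /u/, which is a rounded vowel, so the suffix is -ono, giving *rihuono*.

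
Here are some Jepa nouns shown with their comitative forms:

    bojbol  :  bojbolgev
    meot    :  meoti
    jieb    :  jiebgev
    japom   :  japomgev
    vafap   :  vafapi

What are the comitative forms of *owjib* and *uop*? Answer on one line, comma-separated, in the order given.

Looking at the final consonant of each stem: -i when the stem ends in a voiceless consonant (*meot*, *vafap*); -gev when the stem ends in a voiced consonant (*bojbol*, *jieb*, *japom*).
Since the final consonant of *owjib* is /b/ (voiced), it takes -gev, giving *owjibgev*.
*uop*: final consonant = /p/, voiceless → -i → *uopi*.

owjibgev, uopi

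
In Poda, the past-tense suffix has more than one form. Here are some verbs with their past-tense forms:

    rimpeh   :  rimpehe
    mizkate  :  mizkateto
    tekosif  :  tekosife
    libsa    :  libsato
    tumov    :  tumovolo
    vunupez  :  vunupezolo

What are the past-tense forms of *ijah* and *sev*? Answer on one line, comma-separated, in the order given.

ijahe, sevolo

Looking at the final sound of each stem: -e when the stem ends in a voiceless consonant (*rimpeh*, *tekosif*); -olo when the stem ends in a voiced consonant (*tumov*, *vunupez*); -to when the stem ends in a vowel (*mizkate*, *libsa*).
Since the final sound of *ijah* is /h/ (a voiceless consonant), it takes -e, giving *ijahe*.
*sev*: final sound = /v/, a voiced consonant → -olo → *sevolo*.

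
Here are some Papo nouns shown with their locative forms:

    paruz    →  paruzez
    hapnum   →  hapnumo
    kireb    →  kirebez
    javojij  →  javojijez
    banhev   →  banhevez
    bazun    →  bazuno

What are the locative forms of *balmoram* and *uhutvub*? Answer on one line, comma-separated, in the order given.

The pattern is nasality of the final consonant: -o when the stem ends in a nasal (*hapnum*, *bazun*); -ez when the stem ends in a non-nasal consonant (*paruz*, *kireb*, *javojij*, *banhev*).
*balmoram*: final consonant = /m/, a nasal → -o → *balmoramo*.
The final consonant of *uhutvub* is /b/, which is non-nasal, so the suffix is -ez, giving *uhutvubez*.

balmoramo, uhutvubez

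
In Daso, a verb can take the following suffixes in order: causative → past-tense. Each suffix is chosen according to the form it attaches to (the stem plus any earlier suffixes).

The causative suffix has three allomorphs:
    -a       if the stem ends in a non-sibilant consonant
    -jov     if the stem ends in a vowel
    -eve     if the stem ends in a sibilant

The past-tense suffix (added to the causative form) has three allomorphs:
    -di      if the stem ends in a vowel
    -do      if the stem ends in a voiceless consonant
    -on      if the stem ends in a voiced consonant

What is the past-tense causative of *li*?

lijovon

*li*: final sound = /i/, a vowel → -jov → *lijov*.
The final sound of the causative form *lijov* is /v/, which is a voiced consonant, so the past-tense suffix is -on, giving *lijovon*.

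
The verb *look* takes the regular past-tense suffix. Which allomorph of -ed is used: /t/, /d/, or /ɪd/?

/t/

The stem *look* ends in a voiceless consonant other than /t/.
The -ed suffix is realized as /ɪd/ after /t, d/; as /t/ after other voiceless consonants; and as /d/ after other voiced sounds.
So -ed on *look* is pronounced /t/.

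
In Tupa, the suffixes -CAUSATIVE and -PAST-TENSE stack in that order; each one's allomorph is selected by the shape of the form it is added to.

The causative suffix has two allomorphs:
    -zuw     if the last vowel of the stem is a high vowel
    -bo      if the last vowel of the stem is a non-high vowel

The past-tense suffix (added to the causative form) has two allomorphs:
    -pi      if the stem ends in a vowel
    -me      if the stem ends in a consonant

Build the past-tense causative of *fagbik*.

*fagbik* — last vowel /i/ (a high vowel) → -zuw → *fagbikzuw*.
The final sound of the causative form *fagbikzuw* is /w/, which is a consonant, so the past-tense suffix is -me, giving *fagbikzuwme*.

fagbikzuwme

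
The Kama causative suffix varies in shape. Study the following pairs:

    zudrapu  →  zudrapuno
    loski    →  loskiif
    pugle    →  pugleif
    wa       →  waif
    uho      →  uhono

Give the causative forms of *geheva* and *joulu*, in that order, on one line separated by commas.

The pattern is rounding harmony: -no when the last vowel of the stem is a rounded vowel (*zudrapu*, *uho*); -if when the last vowel of the stem is an unrounded vowel (*loski*, *pugle*, *wa*).
The last vowel of *geheva* is /a/, which is an unrounded vowel, so the suffix is -if, giving *gehevaif*.
Since the last vowel of *joulu* is /u/ (a rounded vowel), it takes -no, giving *jouluno*.

gehevaif, jouluno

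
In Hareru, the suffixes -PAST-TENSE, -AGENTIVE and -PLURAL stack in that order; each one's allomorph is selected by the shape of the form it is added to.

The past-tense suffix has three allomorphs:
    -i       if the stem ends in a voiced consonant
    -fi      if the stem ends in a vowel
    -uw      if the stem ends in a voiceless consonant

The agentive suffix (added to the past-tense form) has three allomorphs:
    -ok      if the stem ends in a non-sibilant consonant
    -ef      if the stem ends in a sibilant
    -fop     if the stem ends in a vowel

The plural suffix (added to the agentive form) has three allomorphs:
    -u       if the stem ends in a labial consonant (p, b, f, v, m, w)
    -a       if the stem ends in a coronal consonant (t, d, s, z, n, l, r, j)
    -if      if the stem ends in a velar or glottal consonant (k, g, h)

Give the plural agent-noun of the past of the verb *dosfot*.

The final sound of *dosfot* is /t/, which is a voiceless consonant, so the past-tense suffix is -uw, giving *dosfotuw*.
The past-tense form *dosfotuw* — final sound /w/ (a non-sibilant consonant) → -ok → *dosfotuwok*.
The agentive form *dosfotuwok* — final consonant /k/ (velar/glottal) → -if → *dosfotuwokif*.

dosfotuwokif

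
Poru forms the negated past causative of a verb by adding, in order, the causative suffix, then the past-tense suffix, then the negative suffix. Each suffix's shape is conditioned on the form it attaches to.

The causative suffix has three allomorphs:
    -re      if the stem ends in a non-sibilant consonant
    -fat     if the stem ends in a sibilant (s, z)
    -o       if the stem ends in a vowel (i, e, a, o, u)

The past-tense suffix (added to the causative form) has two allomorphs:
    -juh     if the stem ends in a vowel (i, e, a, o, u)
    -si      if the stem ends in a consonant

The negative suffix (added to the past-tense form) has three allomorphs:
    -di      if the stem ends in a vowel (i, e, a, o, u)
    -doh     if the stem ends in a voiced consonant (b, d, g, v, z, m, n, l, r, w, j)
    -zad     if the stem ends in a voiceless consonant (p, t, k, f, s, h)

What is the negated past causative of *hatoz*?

Since the final sound of *hatoz* is /z/ (a sibilant), it takes -fat, giving *hatozfat*.
The final sound of the causative form *hatozfat* is /t/, which is a consonant, so the past-tense suffix is -si, giving *hatozfatsi*.
The past-tense form *hatozfatsi*: final sound = /i/, a vowel → -di → *hatozfatsidi*.

hatozfatsidi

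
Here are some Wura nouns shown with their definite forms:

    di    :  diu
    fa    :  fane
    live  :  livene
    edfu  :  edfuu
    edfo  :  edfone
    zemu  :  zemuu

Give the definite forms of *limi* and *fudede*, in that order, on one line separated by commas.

The alternation tracks the last vowel of the stem — -u when the last vowel of the stem is a high vowel (*di*, *edfu*, *zemu*); -ne when the last vowel of the stem is a non-high vowel (*fa*, *live*, *edfo*).
*limi*: last vowel = /i/, a high vowel → -u → *limiu*.
*fudede* — last vowel /e/ (a non-high vowel) → -ne → *fudedene*.

limiu, fudedene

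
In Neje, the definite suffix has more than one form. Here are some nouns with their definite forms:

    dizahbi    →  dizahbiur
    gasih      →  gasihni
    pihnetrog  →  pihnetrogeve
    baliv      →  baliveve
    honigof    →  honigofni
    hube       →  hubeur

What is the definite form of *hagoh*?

Looking at the final sound of each stem: -ni when the stem ends in a voiceless consonant (*gasih*, *honigof*); -eve when the stem ends in a voiced consonant (*pihnetrog*, *baliv*); -ur when the stem ends in a vowel (*dizahbi*, *hube*).
*hagoh*: final sound = /h/, a voiceless consonant → -ni → *hagohni*.

hagohni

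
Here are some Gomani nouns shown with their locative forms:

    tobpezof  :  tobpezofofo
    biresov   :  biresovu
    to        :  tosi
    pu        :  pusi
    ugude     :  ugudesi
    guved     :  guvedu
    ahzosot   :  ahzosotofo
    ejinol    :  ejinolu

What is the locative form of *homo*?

The pattern is voicing of the final sound: -ofo when the stem ends in a voiceless consonant (*tobpezof*, *ahzosot*); -u when the stem ends in a voiced consonant (*biresov*, *guved*, *ejinol*); -si when the stem ends in a vowel (*to*, *pu*, *ugude*).
The final sound of *homo* is /o/, which is a vowel, so the suffix is -si, giving *homosi*.

homosi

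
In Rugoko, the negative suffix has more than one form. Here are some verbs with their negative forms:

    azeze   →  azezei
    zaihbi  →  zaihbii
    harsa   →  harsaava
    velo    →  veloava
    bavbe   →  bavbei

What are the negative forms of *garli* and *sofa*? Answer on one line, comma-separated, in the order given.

garlii, sofaava

The pattern is front/back vowel harmony: -i when the last vowel of the stem is a front vowel (*azeze*, *zaihbi*, *bavbe*); -ava when the last vowel of the stem is a back vowel (*harsa*, *velo*).
Since the last vowel of *garli* is /i/ (a front vowel), it takes -i, giving *garlii*.
The last vowel of *sofa* is /a/, which is a back vowel, so the suffix is -ava, giving *sofaava*.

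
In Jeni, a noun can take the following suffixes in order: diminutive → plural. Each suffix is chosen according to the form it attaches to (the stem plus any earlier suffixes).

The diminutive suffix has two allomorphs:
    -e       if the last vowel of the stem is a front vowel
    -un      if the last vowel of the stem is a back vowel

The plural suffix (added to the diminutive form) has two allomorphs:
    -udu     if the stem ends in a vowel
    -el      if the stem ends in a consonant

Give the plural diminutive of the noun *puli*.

pulieudu

The last vowel of *puli* is /i/, which is a front vowel, so the diminutive suffix is -e, giving *pulie*.
The diminutive form *pulie*: final sound = /e/, a vowel → -udu → *pulieudu*.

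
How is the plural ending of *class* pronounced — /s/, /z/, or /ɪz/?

/ɪz/

The stem *class* ends in a sibilant (/s, z, ʃ, ʒ, tʃ, dʒ/).
The plural suffix surfaces as /ɪz/ after sibilants, /s/ after other voiceless consonants, and /z/ after other voiced sounds.
So the plural -s on *class* is pronounced /ɪz/.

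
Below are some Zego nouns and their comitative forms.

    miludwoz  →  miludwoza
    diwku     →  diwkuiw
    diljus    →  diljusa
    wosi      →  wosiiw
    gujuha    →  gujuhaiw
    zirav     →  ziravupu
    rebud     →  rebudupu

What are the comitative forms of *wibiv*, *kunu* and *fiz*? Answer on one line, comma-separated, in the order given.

wibivupu, kunuiw, fiza

Looking at the final sound of each stem: -a when the stem ends in a sibilant (*miludwoz*, *diljus*); -upu when the stem ends in a non-sibilant consonant (*zirav*, *rebud*); -iw when the stem ends in a vowel (*diwku*, *wosi*, *gujuha*).
Since the final sound of *wibiv* is /v/ (a non-sibilant consonant), it takes -upu, giving *wibivupu*.
*kunu*: final sound = /u/, a vowel → -iw → *kunuiw*.
*fiz*: final sound = /z/, a sibilant → -a → *fiza*.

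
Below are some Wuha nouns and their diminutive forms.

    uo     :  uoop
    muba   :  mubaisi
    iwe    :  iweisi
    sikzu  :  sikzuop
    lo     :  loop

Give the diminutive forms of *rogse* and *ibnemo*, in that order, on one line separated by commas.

rogseisi, ibnemoop

The alternation tracks the last vowel of the stem — -op when the last vowel of the stem is a rounded vowel (*uo*, *sikzu*, *lo*); -isi when the last vowel of the stem is an unrounded vowel (*muba*, *iwe*).
*rogse* — last vowel /e/ (an unrounded vowel) → -isi → *rogseisi*.
*ibnemo*: last vowel = /o/, a rounded vowel → -op → *ibnemoop*.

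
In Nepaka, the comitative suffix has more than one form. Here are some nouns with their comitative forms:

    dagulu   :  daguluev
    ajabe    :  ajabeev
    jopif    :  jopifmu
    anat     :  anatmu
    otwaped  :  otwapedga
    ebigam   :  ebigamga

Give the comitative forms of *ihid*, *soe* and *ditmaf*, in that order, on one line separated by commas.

ihidga, soeev, ditmafmu

The suffix is conditioned by the final sound: -mu when the stem ends in a voiceless consonant (*jopif*, *anat*); -ga when the stem ends in a voiced consonant (*otwaped*, *ebigam*); -ev when the stem ends in a vowel (*dagulu*, *ajabe*).
*ihid* — final sound /d/ (a voiced consonant) → -ga → *ihidga*.
*soe* — final sound /e/ (a vowel) → -ev → *soeev*.
The final sound of *ditmaf* is /f/, which is a voiceless consonant, so the suffix is -mu, giving *ditmafmu*.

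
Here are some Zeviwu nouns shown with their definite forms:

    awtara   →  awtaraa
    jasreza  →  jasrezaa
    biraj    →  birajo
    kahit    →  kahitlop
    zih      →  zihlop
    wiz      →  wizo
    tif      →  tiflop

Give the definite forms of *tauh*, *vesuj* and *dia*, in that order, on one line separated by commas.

tauhlop, vesujo, diaa

The pattern is voicing of the final sound: -lop when the stem ends in a voiceless consonant (*kahit*, *zih*, *tif*); -o when the stem ends in a voiced consonant (*biraj*, *wiz*); -a when the stem ends in a vowel (*awtara*, *jasreza*).
Since the final sound of *tauh* is /h/ (a voiceless consonant), it takes -lop, giving *tauhlop*.
*vesuj* — final sound /j/ (a voiced consonant) → -o → *vesujo*.
*dia*: final sound = /a/, a vowel → -a → *diaa*.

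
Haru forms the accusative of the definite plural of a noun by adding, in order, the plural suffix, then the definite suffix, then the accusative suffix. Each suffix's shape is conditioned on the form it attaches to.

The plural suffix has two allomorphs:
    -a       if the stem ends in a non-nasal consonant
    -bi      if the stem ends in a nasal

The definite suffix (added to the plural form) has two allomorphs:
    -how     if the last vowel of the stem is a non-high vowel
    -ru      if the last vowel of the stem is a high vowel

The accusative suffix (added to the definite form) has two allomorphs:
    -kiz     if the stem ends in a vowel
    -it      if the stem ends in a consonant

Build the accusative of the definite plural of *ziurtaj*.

The final consonant of *ziurtaj* is /j/, which is non-nasal, so the plural suffix is -a, giving *ziurtaja*.
The plural form *ziurtaja* — last vowel /a/ (a non-high vowel) → -how → *ziurtajahow*.
The definite form *ziurtajahow*: final sound = /w/, a consonant → -it → *ziurtajahowit*.

ziurtajahowit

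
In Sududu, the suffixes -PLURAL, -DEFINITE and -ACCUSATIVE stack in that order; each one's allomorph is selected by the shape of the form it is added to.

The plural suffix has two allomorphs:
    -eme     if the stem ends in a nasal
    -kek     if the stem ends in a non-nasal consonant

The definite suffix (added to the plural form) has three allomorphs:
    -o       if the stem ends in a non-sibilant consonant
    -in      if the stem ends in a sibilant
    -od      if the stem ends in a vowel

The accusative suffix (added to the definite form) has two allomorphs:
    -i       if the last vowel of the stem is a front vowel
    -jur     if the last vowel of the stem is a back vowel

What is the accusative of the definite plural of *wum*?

wumemeodjur

*wum*: final consonant = /m/, a nasal → -eme → *wumeme*.
The final sound of the plural form *wumeme* is /e/, which is a vowel, so the definite suffix is -od, giving *wumemeod*.
Since the last vowel of the definite form *wumemeod* is /o/ (a back vowel), it takes -jur, giving *wumemeodjur*.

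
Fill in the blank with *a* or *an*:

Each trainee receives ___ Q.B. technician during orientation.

a

The indefinite article is chosen by the initial *sound* of the following word, not its spelling.
The initialism *Q.B.* is read letter by letter; the first letter, Q, is pronounced /kjuː/, which begins with a consonant sound.
So the article is *a*: Each trainee receives a Q.B. technician during orientation.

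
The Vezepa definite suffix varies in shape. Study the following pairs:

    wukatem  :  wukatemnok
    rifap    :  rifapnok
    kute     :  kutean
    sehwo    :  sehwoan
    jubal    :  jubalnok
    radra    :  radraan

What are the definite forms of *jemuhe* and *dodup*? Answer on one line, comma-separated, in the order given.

jemuhean, dodupnok

Looking at the final sound of each stem: -nok when the stem ends in a consonant (*wukatem*, *rifap*, *jubal*); -an when the stem ends in a vowel (*kute*, *sehwo*, *radra*).
Since the final sound of *jemuhe* is /e/ (a vowel), it takes -an, giving *jemuhean*.
The final sound of *dodup* is /p/, which is a consonant, so the suffix is -nok, giving *dodupnok*.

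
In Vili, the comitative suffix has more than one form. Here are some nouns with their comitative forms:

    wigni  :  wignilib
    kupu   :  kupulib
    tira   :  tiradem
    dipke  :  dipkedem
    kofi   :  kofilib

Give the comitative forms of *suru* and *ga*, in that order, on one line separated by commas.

surulib, gadem

The suffix is conditioned by the last vowel: -lib when the last vowel of the stem is a high vowel (*wigni*, *kupu*, *kofi*); -dem when the last vowel of the stem is a non-high vowel (*tira*, *dipke*).
*suru*: last vowel = /u/, a high vowel → -lib → *surulib*.
The last vowel of *ga* is /a/, which is a non-high vowel, so the suffix is -dem, giving *gadem*.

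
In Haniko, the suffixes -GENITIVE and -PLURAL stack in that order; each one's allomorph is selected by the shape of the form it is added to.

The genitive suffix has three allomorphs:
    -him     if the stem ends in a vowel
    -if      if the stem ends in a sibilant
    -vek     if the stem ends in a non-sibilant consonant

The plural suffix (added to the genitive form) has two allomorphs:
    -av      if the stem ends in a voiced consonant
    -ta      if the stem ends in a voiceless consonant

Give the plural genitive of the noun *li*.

lihimav

*li*: final sound = /i/, a vowel → -him → *lihim*.
The genitive form *lihim*: final consonant = /m/, voiced → -av → *lihimav*.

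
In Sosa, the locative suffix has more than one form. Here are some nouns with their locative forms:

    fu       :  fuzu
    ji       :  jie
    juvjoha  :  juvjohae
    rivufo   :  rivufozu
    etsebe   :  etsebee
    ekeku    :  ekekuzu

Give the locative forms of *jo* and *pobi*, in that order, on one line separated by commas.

The suffix is conditioned by the last vowel: -zu when the last vowel of the stem is a rounded vowel (*fu*, *rivufo*, *ekeku*); -e when the last vowel of the stem is an unrounded vowel (*ji*, *juvjoha*, *etsebe*).
The last vowel of *jo* is /o/, which is a rounded vowel, so the suffix is -zu, giving *jozu*.
Since the last vowel of *pobi* is /i/ (an unrounded vowel), it takes -e, giving *pobie*.

jozu, pobie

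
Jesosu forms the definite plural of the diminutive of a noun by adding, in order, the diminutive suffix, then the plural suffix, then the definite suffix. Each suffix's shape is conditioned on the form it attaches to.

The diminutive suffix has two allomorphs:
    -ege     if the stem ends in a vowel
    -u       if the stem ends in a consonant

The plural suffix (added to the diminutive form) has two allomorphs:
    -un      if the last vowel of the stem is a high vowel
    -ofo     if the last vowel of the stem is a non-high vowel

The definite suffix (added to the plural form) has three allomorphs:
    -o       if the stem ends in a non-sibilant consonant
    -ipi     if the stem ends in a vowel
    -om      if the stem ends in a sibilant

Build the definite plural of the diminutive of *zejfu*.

zejfuegeofoipi

*zejfu*: final sound = /u/, a vowel → -ege → *zejfuege*.
Since the last vowel of the diminutive form *zejfuege* is /e/ (a non-high vowel), it takes -ofo, giving *zejfuegeofo*.
The plural form *zejfuegeofo*: final sound = /o/, a vowel → -ipi → *zejfuegeofoipi*.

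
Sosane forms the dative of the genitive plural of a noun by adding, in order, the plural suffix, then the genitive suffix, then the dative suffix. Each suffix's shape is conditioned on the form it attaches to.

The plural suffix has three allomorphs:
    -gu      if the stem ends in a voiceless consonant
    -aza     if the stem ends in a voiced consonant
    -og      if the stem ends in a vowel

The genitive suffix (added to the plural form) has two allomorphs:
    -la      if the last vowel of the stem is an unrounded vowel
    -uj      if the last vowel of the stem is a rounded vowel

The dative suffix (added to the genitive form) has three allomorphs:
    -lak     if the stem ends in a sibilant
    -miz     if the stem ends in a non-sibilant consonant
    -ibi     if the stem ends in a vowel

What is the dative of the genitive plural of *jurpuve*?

jurpuveogujmiz

The final sound of *jurpuve* is /e/, which is a vowel, so the plural suffix is -og, giving *jurpuveog*.
The plural form *jurpuveog*: last vowel = /o/, a rounded vowel → -uj → *jurpuveoguj*.
The final sound of the genitive form *jurpuveoguj* is /j/, which is a non-sibilant consonant, so the dative suffix is -miz, giving *jurpuveogujmiz*.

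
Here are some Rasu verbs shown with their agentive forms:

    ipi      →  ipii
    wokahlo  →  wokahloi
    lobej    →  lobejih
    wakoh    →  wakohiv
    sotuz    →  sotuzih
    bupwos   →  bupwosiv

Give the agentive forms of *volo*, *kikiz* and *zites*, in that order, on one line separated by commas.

Looking at the final sound of each stem: -iv when the stem ends in a voiceless consonant (*wakoh*, *bupwos*); -ih when the stem ends in a voiced consonant (*lobej*, *sotuz*); -i when the stem ends in a vowel (*ipi*, *wokahlo*).
Since the final sound of *volo* is /o/ (a vowel), it takes -i, giving *voloi*.
The final sound of *kikiz* is /z/, which is a voiced consonant, so the suffix is -ih, giving *kikizih*.
Since the final sound of *zites* is /s/ (a voiceless consonant), it takes -iv, giving *zitesiv*.

voloi, kikizih, zitesiv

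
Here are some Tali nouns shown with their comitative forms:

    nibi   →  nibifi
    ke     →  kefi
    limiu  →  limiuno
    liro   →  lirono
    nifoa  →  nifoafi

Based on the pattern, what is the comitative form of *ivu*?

The alternation tracks the last vowel of the stem — -no when the last vowel of the stem is a rounded vowel (*limiu*, *liro*); -fi when the last vowel of the stem is an unrounded vowel (*nibi*, *ke*, *nifoa*).
Since the last vowel of *ivu* is /u/ (a rounded vowel), it takes -no, giving *ivuno*.

ivuno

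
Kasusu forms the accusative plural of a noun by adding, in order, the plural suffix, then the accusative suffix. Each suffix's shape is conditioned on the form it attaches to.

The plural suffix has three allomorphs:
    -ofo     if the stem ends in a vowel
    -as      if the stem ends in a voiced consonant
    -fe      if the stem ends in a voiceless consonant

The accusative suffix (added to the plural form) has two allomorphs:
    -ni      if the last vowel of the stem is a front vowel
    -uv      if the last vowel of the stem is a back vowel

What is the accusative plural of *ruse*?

ruseofouv

Since the final sound of *ruse* is /e/ (a vowel), it takes -ofo, giving *ruseofo*.
The last vowel of the plural form *ruseofo* is /o/, which is a back vowel, so the accusative suffix is -uv, giving *ruseofouv*.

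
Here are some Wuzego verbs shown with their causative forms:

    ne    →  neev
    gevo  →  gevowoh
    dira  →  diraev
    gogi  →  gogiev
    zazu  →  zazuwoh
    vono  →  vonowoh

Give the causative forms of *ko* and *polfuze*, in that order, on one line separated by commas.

The alternation tracks the last vowel of the stem — -woh when the last vowel of the stem is a rounded vowel (*gevo*, *zazu*, *vono*); -ev when the last vowel of the stem is an unrounded vowel (*ne*, *dira*, *gogi*).
Since the last vowel of *ko* is /o/ (a rounded vowel), it takes -woh, giving *kowoh*.
*polfuze*: last vowel = /e/, an unrounded vowel → -ev → *polfuzeev*.

kowoh, polfuzeev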